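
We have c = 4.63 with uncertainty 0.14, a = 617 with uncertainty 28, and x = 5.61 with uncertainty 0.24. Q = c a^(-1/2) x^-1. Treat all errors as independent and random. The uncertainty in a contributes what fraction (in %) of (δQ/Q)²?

15.8%

(δQ/Q)² = (1·δc/c)² + (−½·δa/a)² + (-1·δx/x)²
  c term: (1×0.0302)² = 0.000914
  a term: (-0.5×0.0454)² = 0.000515
  x term: (-1×0.0428)² = 0.00183
Total = 0.00326. Share from a = 0.000515/0.00326 = 0.158.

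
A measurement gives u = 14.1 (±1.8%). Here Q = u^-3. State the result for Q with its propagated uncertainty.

(3.57 ± 0.193) × 10^-4

Q ∝ u^-3, so δQ/Q = |-3| · δu/u = 3 × 0.0180 = 0.0540.
Q = 0.000357, so δQ = 0.0540 × 0.000357 = 1.93e-05.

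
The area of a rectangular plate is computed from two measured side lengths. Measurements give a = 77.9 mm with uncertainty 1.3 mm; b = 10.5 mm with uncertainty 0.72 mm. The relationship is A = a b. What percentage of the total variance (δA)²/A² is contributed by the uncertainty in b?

(δA/A)² = (1·δa/a)² + (1·δb/b)²
  a term: (1×0.0167)² = 0.000278
  b term: (1×0.0686)² = 0.00470
Total = 0.00498. Share from b = 0.00470/0.00498 = 0.944.

94.4%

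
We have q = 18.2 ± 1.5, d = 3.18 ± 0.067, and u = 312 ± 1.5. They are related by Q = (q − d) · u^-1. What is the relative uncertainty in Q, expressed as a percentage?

Let w = q − d = 15.0. δw = √(δq² + δd²) = √(2.25 + 0.00449) = 1.50, so δw/w = 0.1000.
Q is then a monomial in w, u:
δQ/Q = √((δw/w)² + (-1·δu/u)²) = √(0.00999 + 2.31e-05) = 0.100

10.0%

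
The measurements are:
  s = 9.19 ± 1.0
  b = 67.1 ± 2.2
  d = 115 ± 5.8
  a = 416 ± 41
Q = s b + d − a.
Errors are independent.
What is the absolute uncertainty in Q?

81.4

Let p = s·b = 617. δp/p = √((1·δs/s)² + (1·δb/b)²) = √(0.0118 + 0.00107) = 0.114, so δp = 70.1.
Q = p + d − a: δQ = √(δp² + δd² + δa²) = √(4910 + 33.6 + 1680) = 81.4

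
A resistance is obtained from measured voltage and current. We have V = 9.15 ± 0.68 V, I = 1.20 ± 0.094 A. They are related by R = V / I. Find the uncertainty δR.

0.823 Ω

Relative error in a monomial: (δR/R)² = Σ (nᵢ · δxᵢ/xᵢ)².
  (1·δV/V)² = (1×0.0743)² = 0.00552;  (-1·δI/I)² = (-1×0.0783)² = 0.00614
δR/R = √(0.0117) = 0.108
R = 7.63 Ω, so δR = 0.108 × 7.63 = 0.823 Ω.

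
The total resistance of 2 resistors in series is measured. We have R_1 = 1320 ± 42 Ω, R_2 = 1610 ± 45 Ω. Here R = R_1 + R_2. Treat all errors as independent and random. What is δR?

61.6 Ω

Each term contributes (cᵢ δxᵢ)² to (δR)²:
  (δR_1)² = 1760;  (δR_2)² = 2020
δR = √(3790) = 61.6 Ω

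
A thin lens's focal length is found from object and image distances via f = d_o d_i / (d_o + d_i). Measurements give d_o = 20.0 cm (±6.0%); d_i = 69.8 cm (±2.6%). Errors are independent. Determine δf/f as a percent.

∂f/∂d_o = (d_i/(d_o+d_i))² = 0.604;  ∂f/∂d_i = (d_o/(d_o+d_i))² = 0.0496
δf = √((∂f/∂d_o · δd_o)² + (∂f/∂d_i · δd_i)²) = √(0.526 + 0.00810) = 0.731 cm
f = 15.5 cm, so δf/f = 0.731/15.5 = 0.0470.

4.70%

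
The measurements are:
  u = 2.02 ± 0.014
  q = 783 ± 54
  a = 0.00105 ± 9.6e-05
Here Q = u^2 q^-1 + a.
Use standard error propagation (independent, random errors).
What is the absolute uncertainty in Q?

Let p = u^2·q^-1 = 0.00521. δp/p = √((2·δu/u)² + (-1·δq/q)²) = √(0.000192 + 0.00476) = 0.0703, so δp = 0.000367.
Q = p + a: δQ = √(δp² + δa²) = √(1.34e-07 + 9.22e-09) = 0.000379

0.000379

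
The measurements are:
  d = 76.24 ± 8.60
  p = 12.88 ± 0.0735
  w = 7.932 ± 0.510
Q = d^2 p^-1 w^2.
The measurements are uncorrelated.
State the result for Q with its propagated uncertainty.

Relative error in a monomial: (δQ/Q)² = Σ (nᵢ · δxᵢ/xᵢ)².
  (2·δd/d)² = (2×0.113)² = 0.0509;  (-1·δp/p)² = (-1×0.00571)² = 3.26e-05;  (2·δw/w)² = (2×0.0643)² = 0.0165
δQ/Q = √(0.0675) = 0.260
Q = 28390, so δQ = 0.260 × 28390 = 7370.

28390 ± 7370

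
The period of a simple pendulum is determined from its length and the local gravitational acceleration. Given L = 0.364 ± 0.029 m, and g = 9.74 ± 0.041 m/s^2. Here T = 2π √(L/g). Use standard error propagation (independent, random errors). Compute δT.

0.0485 s

Relative error in a monomial: (δT/T)² = Σ (nᵢ · δxᵢ/xᵢ)².
  (½·δL/L)² = (0.5×0.0797)² = 0.00159;  (−½·δg/g)² = (-0.5×0.00421)² = 4.43e-06
δT/T = √(0.00159) = 0.0399
T = 1.21 s, so δT = 0.0399 × 1.21 = 0.0485 s.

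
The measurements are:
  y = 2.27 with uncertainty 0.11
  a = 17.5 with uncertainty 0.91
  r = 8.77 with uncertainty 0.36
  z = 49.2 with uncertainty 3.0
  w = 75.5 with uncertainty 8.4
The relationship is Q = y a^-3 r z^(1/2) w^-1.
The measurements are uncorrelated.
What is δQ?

7.05e-05

For a monomial Q ∝ y, a^-3, r, z^(1/2), w^-1, fractional errors add in quadrature:
  (1·δy/y)² = (1×0.0485)² = 0.00235;  (-3·δa/a)² = (-3×0.0520)² = 0.0243;  (1·δr/r)² = (1×0.0410)² = 0.00169;  (½·δz/z)² = (0.5×0.0610)² = 0.000930;  (-1·δw/w)² = (-1×0.111)² = 0.0124
δQ/Q = √(0.0417) = 0.204
Q = 0.000345, so δQ = 0.204 × 0.000345 = 7.05e-05.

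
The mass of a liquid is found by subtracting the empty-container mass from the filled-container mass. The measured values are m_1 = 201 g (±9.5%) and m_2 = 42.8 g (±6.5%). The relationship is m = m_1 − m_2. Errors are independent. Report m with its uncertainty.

158 ± 19.3 g

Each term contributes (cᵢ δxᵢ)² to (δm)²:
  (δm_1)² = 365;  (δm_2)² = 7.74
δm = √(372) = 19.3 g
m = 158 g.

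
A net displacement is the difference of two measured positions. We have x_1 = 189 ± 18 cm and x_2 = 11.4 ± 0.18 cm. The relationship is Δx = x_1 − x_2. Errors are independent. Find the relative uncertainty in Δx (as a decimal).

Each term contributes (cᵢ δxᵢ)² to (δΔx)²:
  (δx_1)² = 324;  (δx_2)² = 0.0324
δΔx = √(324) = 18.0 cm
Δx = 178 cm, so δΔx/Δx = 18.0/178 = 0.101.

0.101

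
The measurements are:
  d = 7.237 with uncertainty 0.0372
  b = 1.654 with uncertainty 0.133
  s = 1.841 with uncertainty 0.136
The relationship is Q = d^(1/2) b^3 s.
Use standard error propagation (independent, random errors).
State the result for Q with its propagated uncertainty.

22.41 ± 5.65

Relative error in a monomial: (δQ/Q)² = Σ (nᵢ · δxᵢ/xᵢ)².
  (½·δd/d)² = (0.5×0.00514)² = 6.61e-06;  (3·δb/b)² = (3×0.0804)² = 0.0582;  (1·δs/s)² = (1×0.0739)² = 0.00546
δQ/Q = √(0.0637) = 0.252
Q = 22.41, so δQ = 0.252 × 22.41 = 5.65.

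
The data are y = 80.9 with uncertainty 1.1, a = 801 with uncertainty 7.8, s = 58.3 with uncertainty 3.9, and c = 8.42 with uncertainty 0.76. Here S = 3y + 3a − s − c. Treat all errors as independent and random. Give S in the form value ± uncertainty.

For a sum/difference, combine absolute errors in quadrature:
  (3·δy)² = 10.9;  (3·δa)² = 548;  (δs)² = 15.2;  (δc)² = 0.578
δS = √(574) = 24.0
S = 2580.

2580 ± 24.0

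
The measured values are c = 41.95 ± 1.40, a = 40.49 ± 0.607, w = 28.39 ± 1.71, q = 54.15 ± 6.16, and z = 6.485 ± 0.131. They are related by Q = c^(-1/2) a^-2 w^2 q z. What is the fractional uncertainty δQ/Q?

0.170

Each factor contributes (exponent × relative error)² to (δQ/Q)²:
  (−½·δc/c)² = (-0.5×0.0334)² = 0.000278;  (-2·δa/a)² = (-2×0.0150)² = 0.000899;  (2·δw/w)² = (2×0.0602)² = 0.0145;  (1·δq/q)² = (1×0.114)² = 0.0129;  (1·δz/z)² = (1×0.0202)² = 0.000408
δQ/Q = √(0.0290) = 0.170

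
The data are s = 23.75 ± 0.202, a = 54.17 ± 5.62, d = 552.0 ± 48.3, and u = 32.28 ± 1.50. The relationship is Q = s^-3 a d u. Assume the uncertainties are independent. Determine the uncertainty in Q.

10.5

Since Q is a product/quotient, work with relative uncertainties:
  (-3·δs/s)² = (-3×0.00851)² = 0.000651;  (1·δa/a)² = (1×0.104)² = 0.0108;  (1·δd/d)² = (1×0.0875)² = 0.00766;  (1·δu/u)² = (1×0.0465)² = 0.00216
δQ/Q = √(0.0212) = 0.146
Q = 72.05, so δQ = 0.146 × 72.05 = 10.5.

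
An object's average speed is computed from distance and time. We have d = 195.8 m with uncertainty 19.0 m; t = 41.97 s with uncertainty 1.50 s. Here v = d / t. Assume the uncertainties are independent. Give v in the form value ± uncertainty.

For a monomial v ∝ d, t^-1, fractional errors add in quadrature:
  (1·δd/d)² = (1×0.0970)² = 0.00942;  (-1·δt/t)² = (-1×0.0357)² = 0.00128
δv/v = √(0.0107) = 0.103
v = 4.665 m/s, so δv = 0.103 × 4.665 = 0.482 m/s.

4.665 ± 0.482 m/s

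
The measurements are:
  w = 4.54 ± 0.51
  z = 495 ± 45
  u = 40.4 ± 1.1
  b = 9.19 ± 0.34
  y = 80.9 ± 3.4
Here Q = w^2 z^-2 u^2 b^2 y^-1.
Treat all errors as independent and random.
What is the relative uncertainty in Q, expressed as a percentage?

30.6%

Each factor contributes (exponent × relative error)² to (δQ/Q)²:
  (2·δw/w)² = (2×0.112)² = 0.0505;  (-2·δz/z)² = (-2×0.0909)² = 0.0331;  (2·δu/u)² = (2×0.0272)² = 0.00297;  (2·δb/b)² = (2×0.0370)² = 0.00548;  (-1·δy/y)² = (-1×0.0420)² = 0.00177
δQ/Q = √(0.0937) = 0.306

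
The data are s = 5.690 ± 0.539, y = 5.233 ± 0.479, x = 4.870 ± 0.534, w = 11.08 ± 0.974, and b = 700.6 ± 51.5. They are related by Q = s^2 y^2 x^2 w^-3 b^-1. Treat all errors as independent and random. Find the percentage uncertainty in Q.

43.9%

Q is a product of powers, so relative uncertainties combine in quadrature:
  (2·δs/s)² = (2×0.0947)² = 0.0359;  (2·δy/y)² = (2×0.0915)² = 0.0335;  (2·δx/x)² = (2×0.110)² = 0.0481;  (-3·δw/w)² = (-3×0.0879)² = 0.0695;  (-1·δb/b)² = (-1×0.0735)² = 0.00540
δQ/Q = √(0.192) = 0.439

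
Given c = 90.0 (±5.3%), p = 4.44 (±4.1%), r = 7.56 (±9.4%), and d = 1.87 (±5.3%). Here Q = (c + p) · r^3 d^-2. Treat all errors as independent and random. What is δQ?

3560

Let u = c + p = 94.4. δu = √(δc² + δp²) = √(22.8 + 0.0331) = 4.77, so δu/u = 0.0505.
Q is then a monomial in u, r, d:
δQ/Q = √((δu/u)² + (3·δr/r)² + (-2·δd/d)²) = √(0.00255 + 0.0795 + 0.0112) = 0.305
Q = 11700, so δQ = 0.305 × 11700 = 3560.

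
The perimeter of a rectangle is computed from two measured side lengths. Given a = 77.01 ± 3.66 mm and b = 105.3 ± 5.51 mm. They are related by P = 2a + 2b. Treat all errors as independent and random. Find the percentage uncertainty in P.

Each term contributes (cᵢ δxᵢ)² to (δP)²:
  (2·δa)² = 53.6;  (2·δb)² = 121
δP = √(175) = 13.2 mm
P = 364.6 mm, so δP/P = 13.2/364.6 = 0.0363.

3.63%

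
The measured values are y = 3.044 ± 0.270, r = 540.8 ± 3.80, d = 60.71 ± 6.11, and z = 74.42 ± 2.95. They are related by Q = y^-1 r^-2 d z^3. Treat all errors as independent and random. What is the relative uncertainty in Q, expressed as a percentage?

18.0%

Relative error in a monomial: (δQ/Q)² = Σ (nᵢ · δxᵢ/xᵢ)².
  (-1·δy/y)² = (-1×0.0887)² = 0.00787;  (-2·δr/r)² = (-2×0.00703)² = 0.000197;  (1·δd/d)² = (1×0.101)² = 0.0101;  (3·δz/z)² = (3×0.0396)² = 0.0141
δQ/Q = √(0.0323) = 0.180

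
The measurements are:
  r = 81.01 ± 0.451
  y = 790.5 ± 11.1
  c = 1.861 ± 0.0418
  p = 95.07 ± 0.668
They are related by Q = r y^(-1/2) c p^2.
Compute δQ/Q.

0.0280

Products/powers → add relative errors in quadrature, weighted by exponent:
  (1·δr/r)² = (1×0.00557)² = 3.1e-05;  (−½·δy/y)² = (-0.5×0.0140)² = 4.93e-05;  (1·δc/c)² = (1×0.0225)² = 0.000504;  (2·δp/p)² = (2×0.00703)² = 0.000197
δQ/Q = √(0.000782) = 0.0280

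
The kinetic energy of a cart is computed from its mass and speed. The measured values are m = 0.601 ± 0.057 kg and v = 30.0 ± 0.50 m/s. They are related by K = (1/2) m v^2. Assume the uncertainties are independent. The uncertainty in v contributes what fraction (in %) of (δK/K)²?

(δK/K)² = (1·δm/m)² + (2·δv/v)²
  m term: (1×0.0948)² = 0.00899
  v term: (2×0.0167)² = 0.00111
Total = 0.0101. Share from v = 0.00111/0.0101 = 0.110.

11.0%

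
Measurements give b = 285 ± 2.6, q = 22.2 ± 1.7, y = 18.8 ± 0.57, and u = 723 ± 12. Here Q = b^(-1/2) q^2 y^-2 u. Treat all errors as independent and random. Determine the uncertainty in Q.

Products/powers → add relative errors in quadrature, weighted by exponent:
  (−½·δb/b)² = (-0.5×0.00912)² = 2.08e-05;  (2·δq/q)² = (2×0.0766)² = 0.0235;  (-2·δy/y)² = (-2×0.0303)² = 0.00368;  (1·δu/u)² = (1×0.0166)² = 0.000275
δQ/Q = √(0.0274) = 0.166
Q = 59.7, so δQ = 0.166 × 59.7 = 9.89.

9.89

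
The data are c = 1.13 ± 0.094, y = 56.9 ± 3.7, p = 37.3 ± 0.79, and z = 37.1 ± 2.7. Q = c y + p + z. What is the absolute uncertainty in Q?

7.35

Let w = c·y = 64.3. δw/w = √((1·δc/c)² + (1·δy/y)²) = √(0.00692 + 0.00423) = 0.106, so δw = 6.79.
Q = w + p + z: δQ = √(δw² + δp² + δz²) = √(46.1 + 0.624 + 7.29) = 7.35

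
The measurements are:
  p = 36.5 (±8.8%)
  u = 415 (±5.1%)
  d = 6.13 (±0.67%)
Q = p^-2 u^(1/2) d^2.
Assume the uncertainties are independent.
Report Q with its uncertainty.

For a monomial Q ∝ p^-2, u^(1/2), d^2, fractional errors add in quadrature:
  (-2·δp/p)² = (-2×0.0880)² = 0.0310;  (½·δu/u)² = (0.5×0.0510)² = 0.000650;  (2·δd/d)² = (2×0.00670)² = 0.000180
δQ/Q = √(0.0318) = 0.178
Q = 0.575, so δQ = 0.178 × 0.575 = 0.102.

0.575 ± 0.102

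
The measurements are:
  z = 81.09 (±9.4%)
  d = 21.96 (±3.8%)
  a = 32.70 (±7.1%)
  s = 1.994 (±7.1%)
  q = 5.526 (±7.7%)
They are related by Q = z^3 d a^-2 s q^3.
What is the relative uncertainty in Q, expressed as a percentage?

Since Q is a product/quotient, work with relative uncertainties:
  (3·δz/z)² = (3×0.0940)² = 0.0795;  (1·δd/d)² = (1×0.0380)² = 0.00144;  (-2·δa/a)² = (-2×0.0710)² = 0.0202;  (1·δs/s)² = (1×0.0710)² = 0.00504;  (3·δq/q)² = (3×0.0770)² = 0.0534
δQ/Q = √(0.160) = 0.399

39.9%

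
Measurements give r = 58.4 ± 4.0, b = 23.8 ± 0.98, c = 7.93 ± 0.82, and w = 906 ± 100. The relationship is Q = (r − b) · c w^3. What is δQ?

Let u = r − b = 34.6. δu = √(δr² + δb²) = √(16.0 + 0.960) = 4.12, so δu/u = 0.119.
Q is then a monomial in u, c, w:
δQ/Q = √((δu/u)² + (1·δc/c)² + (3·δw/w)²) = √(0.0142 + 0.0107 + 0.110) = 0.367
Q = 2.04e+11, so δQ = 0.367 × 2.04e+11 = 7.48e+10.

7.48e+10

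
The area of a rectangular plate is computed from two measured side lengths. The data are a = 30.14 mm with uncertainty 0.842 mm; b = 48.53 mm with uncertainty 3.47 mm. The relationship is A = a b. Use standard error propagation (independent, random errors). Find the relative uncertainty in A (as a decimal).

Relative error in a monomial: (δA/A)² = Σ (nᵢ · δxᵢ/xᵢ)².
  (1·δa/a)² = (1×0.0279)² = 0.000780;  (1·δb/b)² = (1×0.0715)² = 0.00511
δA/A = √(0.00589) = 0.0768

0.0768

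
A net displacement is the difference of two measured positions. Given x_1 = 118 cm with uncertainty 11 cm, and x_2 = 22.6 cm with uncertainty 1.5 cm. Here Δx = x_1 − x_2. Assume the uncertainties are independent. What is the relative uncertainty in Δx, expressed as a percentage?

For a sum/difference, combine absolute errors in quadrature:
  (δx_1)² = 121;  (δx_2)² = 2.25
δΔx = √(123) = 11.1 cm
Δx = 95.4 cm, so δΔx/Δx = 11.1/95.4 = 0.116.

11.6%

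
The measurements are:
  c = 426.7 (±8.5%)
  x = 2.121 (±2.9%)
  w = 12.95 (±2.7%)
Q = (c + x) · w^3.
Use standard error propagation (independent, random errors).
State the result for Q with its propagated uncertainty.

Let u = c + x = 428.8. δu = √(δc² + δx²) = √(1320 + 0.00378) = 36.3, so δu/u = 0.0846.
Q is then a monomial in u, w:
δQ/Q = √((δu/u)² + (3·δw/w)²) = √(0.00715 + 0.00656) = 0.117
Q = 931300, so δQ = 0.117 × 931300 = 1.09e+05.

(9.313 ± 1.09) × 10^5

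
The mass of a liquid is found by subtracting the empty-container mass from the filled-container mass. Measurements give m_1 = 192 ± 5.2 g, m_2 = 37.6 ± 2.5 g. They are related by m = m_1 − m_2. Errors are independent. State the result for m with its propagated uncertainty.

Absolute uncertainties add in quadrature for a linear combination:
  (δm_1)² = 27.0;  (δm_2)² = 6.25
δm = √(33.3) = 5.77 g
m = 154 g.

154 ± 5.77 g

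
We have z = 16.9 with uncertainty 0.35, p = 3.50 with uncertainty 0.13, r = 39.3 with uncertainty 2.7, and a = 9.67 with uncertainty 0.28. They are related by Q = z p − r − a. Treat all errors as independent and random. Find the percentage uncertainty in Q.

36.4%

Let w = z·p = 59.1. δw/w = √((1·δz/z)² + (1·δp/p)²) = √(0.000429 + 0.00138) = 0.0425, so δw = 2.52.
Q = w − r − a: δQ = √(δw² + δr² + δa²) = √(6.33 + 7.29 + 0.0784) = 3.70
Q = 10.2, so δQ/Q = 3.70/10.2 = 0.364.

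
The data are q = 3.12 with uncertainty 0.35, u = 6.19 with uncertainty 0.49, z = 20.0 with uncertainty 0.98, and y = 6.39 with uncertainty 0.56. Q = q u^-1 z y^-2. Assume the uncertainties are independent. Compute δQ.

0.0563

Relative error in a monomial: (δQ/Q)² = Σ (nᵢ · δxᵢ/xᵢ)².
  (1·δq/q)² = (1×0.112)² = 0.0126;  (-1·δu/u)² = (-1×0.0792)² = 0.00627;  (1·δz/z)² = (1×0.0490)² = 0.00240;  (-2·δy/y)² = (-2×0.0876)² = 0.0307
δQ/Q = √(0.0520) = 0.228
Q = 0.247, so δQ = 0.228 × 0.247 = 0.0563.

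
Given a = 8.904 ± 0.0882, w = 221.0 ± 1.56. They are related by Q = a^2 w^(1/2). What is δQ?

Products/powers → add relative errors in quadrature, weighted by exponent:
  (2·δa/a)² = (2×0.00991)² = 0.000392;  (½·δw/w)² = (0.5×0.00706)² = 1.25e-05
δQ/Q = √(0.000405) = 0.0201
Q = 1179, so δQ = 0.0201 × 1179 = 23.7.

23.7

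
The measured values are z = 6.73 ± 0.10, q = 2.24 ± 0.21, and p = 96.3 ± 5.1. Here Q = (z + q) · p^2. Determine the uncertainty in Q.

9070

Let u = z + q = 8.97. δu = √(δz² + δq²) = √(0.0100 + 0.0441) = 0.233, so δu/u = 0.0259.
Q is then a monomial in u, p:
δQ/Q = √((δu/u)² + (2·δp/p)²) = √(0.000672 + 0.0112) = 0.109
Q = 83200, so δQ = 0.109 × 83200 = 9070.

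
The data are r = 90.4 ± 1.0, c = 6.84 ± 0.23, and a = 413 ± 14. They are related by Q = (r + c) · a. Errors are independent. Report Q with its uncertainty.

Let u = r + c = 97.2. δu = √(δr² + δc²) = √(1.00 + 0.0529) = 1.03, so δu/u = 0.0106.
Q is then a monomial in u, a:
δQ/Q = √((δu/u)² + (1·δa/a)²) = √(0.000111 + 0.00115) = 0.0355
Q = 40200, so δQ = 0.0355 × 40200 = 1430.

40200 ± 1430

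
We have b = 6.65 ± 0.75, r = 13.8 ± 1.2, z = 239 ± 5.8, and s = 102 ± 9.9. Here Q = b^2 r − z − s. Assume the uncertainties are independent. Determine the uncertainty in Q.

148

Let p = b^2·r = 610. δp/p = √((2·δb/b)² + (1·δr/r)²) = √(0.0509 + 0.00756) = 0.242, so δp = 148.
Q = p − z − s: δQ = √(δp² + δz² + δs²) = √(21800 + 33.6 + 98.0) = 148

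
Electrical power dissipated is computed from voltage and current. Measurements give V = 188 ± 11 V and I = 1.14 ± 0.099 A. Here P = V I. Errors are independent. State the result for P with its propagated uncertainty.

P is a product of powers, so relative uncertainties combine in quadrature:
  (1·δV/V)² = (1×0.0585)² = 0.00342;  (1·δI/I)² = (1×0.0868)² = 0.00754
δP/P = √(0.0110) = 0.105
P = 214 W, so δP = 0.105 × 214 = 22.4 W.

214 ± 22.4 W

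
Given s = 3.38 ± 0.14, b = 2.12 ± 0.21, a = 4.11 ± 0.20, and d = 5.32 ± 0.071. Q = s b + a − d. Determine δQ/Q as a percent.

13.4%

Let p = s·b = 7.17. δp/p = √((1·δs/s)² + (1·δb/b)²) = √(0.00172 + 0.00981) = 0.107, so δp = 0.769.
Q = p + a − d: δQ = √(δp² + δa² + δd²) = √(0.592 + 0.0400 + 0.00504) = 0.798
Q = 5.96, so δQ/Q = 0.798/5.96 = 0.134.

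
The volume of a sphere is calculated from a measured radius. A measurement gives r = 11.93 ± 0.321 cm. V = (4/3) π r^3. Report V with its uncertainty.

7112 ± 574 cm^3

V ∝ r^3, so δV/V = |3| · δr/r = 3 × 0.0269 = 0.0807.
V = 7112 cm^3, so δV = 0.0807 × 7112 = 574 cm^3.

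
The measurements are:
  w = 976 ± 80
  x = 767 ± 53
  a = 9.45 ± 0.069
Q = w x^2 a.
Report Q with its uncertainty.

Relative error in a monomial: (δQ/Q)² = Σ (nᵢ · δxᵢ/xᵢ)².
  (1·δw/w)² = (1×0.0820)² = 0.00672;  (2·δx/x)² = (2×0.0691)² = 0.0191;  (1·δa/a)² = (1×0.00730)² = 5.33e-05
δQ/Q = √(0.0259) = 0.161
Q = 5.43e+09, so δQ = 0.161 × 5.43e+09 = 8.73e+08.

(5.43 ± 0.873) × 10^9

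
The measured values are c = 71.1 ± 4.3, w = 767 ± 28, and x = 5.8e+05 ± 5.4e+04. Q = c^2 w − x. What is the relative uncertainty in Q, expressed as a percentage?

14.9%

Let p = c^2·w = 3.88e+06. δp/p = √((2·δc/c)² + (1·δw/w)²) = √(0.0146 + 0.00133) = 0.126, so δp = 4.9e+05.
Q = p − x: δQ = √(δp² + δx²) = √(2.4e+11 + 2.92e+09) = 4.93e+05
Q = 3.3e+06, so δQ/Q = 4.93e+05/3.3e+06 = 0.149.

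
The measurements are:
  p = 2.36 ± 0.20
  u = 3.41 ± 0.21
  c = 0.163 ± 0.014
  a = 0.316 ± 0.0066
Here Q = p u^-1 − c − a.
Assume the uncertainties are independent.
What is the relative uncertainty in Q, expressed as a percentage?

Let w = p·u^-1 = 0.692. δw/w = √((1·δp/p)² + (-1·δu/u)²) = √(0.00718 + 0.00379) = 0.105, so δw = 0.0725.
Q = w − c − a: δQ = √(δw² + δc² + δa²) = √(0.00526 + 0.000196 + 4.36e-05) = 0.0741
Q = 0.213, so δQ/Q = 0.0741/0.213 = 0.348.

34.8%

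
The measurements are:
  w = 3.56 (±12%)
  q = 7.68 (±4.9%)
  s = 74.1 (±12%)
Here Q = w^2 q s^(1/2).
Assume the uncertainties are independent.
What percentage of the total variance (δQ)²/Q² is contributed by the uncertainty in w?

(δQ/Q)² = (2·δw/w)² + (1·δq/q)² + (½·δs/s)²
  w term: (2×0.120)² = 0.0576
  q term: (1×0.0490)² = 0.00240
  s term: (0.5×0.120)² = 0.00360
Total = 0.0636. Share from w = 0.0576/0.0636 = 0.906.

90.6%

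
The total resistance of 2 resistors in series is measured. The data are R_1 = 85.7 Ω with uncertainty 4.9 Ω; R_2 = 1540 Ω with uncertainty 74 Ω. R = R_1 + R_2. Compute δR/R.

R is a linear combination, so absolute uncertainties add in quadrature:
  (δR_1)² = 24.0;  (δR_2)² = 5480
δR = √(5500) = 74.2 Ω
R = 1630 Ω, so δR/R = 74.2/1630 = 0.0456.

0.0456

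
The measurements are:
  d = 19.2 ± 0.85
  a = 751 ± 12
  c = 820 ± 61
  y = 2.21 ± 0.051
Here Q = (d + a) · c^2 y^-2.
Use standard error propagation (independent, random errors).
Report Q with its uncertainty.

(1.06 ± 0.166) × 10^8

Let u = d + a = 770. δu = √(δd² + δa²) = √(0.722 + 144) = 12.0, so δu/u = 0.0156.
Q is then a monomial in u, c, y:
δQ/Q = √((δu/u)² + (2·δc/c)² + (-2·δy/y)²) = √(0.000244 + 0.0221 + 0.00213) = 0.157
Q = 1.06e+08, so δQ = 0.157 × 1.06e+08 = 1.66e+07.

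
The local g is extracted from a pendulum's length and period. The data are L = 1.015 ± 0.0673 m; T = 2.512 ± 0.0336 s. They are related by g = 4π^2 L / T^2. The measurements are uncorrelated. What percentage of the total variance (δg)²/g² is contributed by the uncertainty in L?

86.0%

(δg/g)² = (1·δL/L)² + (-2·δT/T)²
  L term: (1×0.0663)² = 0.00440
  T term: (-2×0.0134)² = 0.000716
Total = 0.00511. Share from L = 0.00440/0.00511 = 0.860.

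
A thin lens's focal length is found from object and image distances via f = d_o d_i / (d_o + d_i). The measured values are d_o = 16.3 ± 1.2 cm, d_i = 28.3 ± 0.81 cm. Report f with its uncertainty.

∂f/∂d_o = (d_i/(d_o+d_i))² = 0.403;  ∂f/∂d_i = (d_o/(d_o+d_i))² = 0.134
δf = √((∂f/∂d_o · δd_o)² + (∂f/∂d_i · δd_i)²) = √(0.233 + 0.0117) = 0.495 cm
f = 10.3 cm.

10.3 ± 0.495 cm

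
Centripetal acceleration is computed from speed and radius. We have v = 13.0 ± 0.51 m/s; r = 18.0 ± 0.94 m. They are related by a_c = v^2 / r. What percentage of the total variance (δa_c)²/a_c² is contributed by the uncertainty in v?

69.3%

(δa_c/a_c)² = (2·δv/v)² + (-1·δr/r)²
  v term: (2×0.0392)² = 0.00616
  r term: (-1×0.0522)² = 0.00273
Total = 0.00888. Share from v = 0.00616/0.00888 = 0.693.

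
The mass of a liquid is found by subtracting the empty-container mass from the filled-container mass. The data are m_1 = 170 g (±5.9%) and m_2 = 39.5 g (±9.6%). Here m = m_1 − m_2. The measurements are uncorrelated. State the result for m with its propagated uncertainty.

Each term contributes (cᵢ δxᵢ)² to (δm)²:
  (δm_1)² = 101;  (δm_2)² = 14.4
δm = √(115) = 10.7 g
m = 130 g.

130 ± 10.7 g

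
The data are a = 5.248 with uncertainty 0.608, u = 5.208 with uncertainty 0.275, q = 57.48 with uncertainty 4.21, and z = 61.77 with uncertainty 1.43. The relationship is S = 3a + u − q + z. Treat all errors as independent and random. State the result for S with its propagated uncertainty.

25.24 ± 4.81

S is a linear combination, so absolute uncertainties add in quadrature:
  (3·δa)² = 3.33;  (δu)² = 0.0756;  (δq)² = 17.7;  (δz)² = 2.04
δS = √(23.2) = 4.81
S = 25.24.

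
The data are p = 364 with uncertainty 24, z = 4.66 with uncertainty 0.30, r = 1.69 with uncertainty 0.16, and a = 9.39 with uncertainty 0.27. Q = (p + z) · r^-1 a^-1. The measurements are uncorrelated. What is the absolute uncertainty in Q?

2.75

Let u = p + z = 369. δu = √(δp² + δz²) = √(576 + 0.0900) = 24.0, so δu/u = 0.0651.
Q is then a monomial in u, r, a:
δQ/Q = √((δu/u)² + (-1·δr/r)² + (-1·δa/a)²) = √(0.00424 + 0.00896 + 0.000827) = 0.118
Q = 23.2, so δQ = 0.118 × 23.2 = 2.75.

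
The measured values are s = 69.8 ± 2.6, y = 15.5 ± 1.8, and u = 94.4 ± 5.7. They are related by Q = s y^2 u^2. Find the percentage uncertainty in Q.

Each factor contributes (exponent × relative error)² to (δQ/Q)²:
  (1·δs/s)² = (1×0.0372)² = 0.00139;  (2·δy/y)² = (2×0.116)² = 0.0539;  (2·δu/u)² = (2×0.0604)² = 0.0146
δQ/Q = √(0.0699) = 0.264

26.4%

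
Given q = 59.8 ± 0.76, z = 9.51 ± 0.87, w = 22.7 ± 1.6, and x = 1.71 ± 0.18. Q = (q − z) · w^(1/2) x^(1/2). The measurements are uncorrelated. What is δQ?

Let u = q − z = 50.3. δu = √(δq² + δz²) = √(0.578 + 0.757) = 1.16, so δu/u = 0.0230.
Q is then a monomial in u, w, x:
δQ/Q = √((δu/u)² + (½·δw/w)² + (½·δx/x)²) = √(0.000528 + 0.00124 + 0.00277) = 0.0674
Q = 313, so δQ = 0.0674 × 313 = 21.1.

21.1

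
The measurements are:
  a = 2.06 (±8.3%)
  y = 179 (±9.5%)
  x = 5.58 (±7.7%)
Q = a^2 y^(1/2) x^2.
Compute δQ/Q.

Since Q is a product/quotient, work with relative uncertainties:
  (2·δa/a)² = (2×0.0830)² = 0.0276;  (½·δy/y)² = (0.5×0.0950)² = 0.00226;  (2·δx/x)² = (2×0.0770)² = 0.0237
δQ/Q = √(0.0535) = 0.231

0.231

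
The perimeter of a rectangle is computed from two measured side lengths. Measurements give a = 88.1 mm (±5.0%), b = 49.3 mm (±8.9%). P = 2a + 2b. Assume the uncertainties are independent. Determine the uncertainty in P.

P is a linear combination, so absolute uncertainties add in quadrature:
  (2·δa)² = 77.6;  (2·δb)² = 77.0
δP = √(155) = 12.4 mm

12.4 mm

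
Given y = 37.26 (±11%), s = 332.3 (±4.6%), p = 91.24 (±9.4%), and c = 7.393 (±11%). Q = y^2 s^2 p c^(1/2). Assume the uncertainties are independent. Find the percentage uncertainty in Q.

Each factor contributes (exponent × relative error)² to (δQ/Q)²:
  (2·δy/y)² = (2×0.110)² = 0.0484;  (2·δs/s)² = (2×0.0460)² = 0.00846;  (1·δp/p)² = (1×0.0940)² = 0.00884;  (½·δc/c)² = (0.5×0.110)² = 0.00302
δQ/Q = √(0.0687) = 0.262

26.2%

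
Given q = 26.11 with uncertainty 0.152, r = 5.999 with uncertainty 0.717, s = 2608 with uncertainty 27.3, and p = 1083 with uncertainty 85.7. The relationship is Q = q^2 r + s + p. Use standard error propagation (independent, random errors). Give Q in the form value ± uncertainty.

Let w = q^2·r = 4090. δw/w = √((2·δq/q)² + (1·δr/r)²) = √(0.000136 + 0.0143) = 0.120, so δw = 491.
Q = w + s + p: δQ = √(δw² + δs² + δp²) = √(2.41e+05 + 745 + 7340) = 499
Q = 7781.

7781 ± 499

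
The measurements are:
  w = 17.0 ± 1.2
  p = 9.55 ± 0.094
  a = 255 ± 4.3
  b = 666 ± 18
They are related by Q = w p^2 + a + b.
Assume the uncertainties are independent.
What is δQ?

115

Let h = w·p^2 = 1550. δh/h = √((1·δw/w)² + (2·δp/p)²) = √(0.00498 + 0.000388) = 0.0733, so δh = 114.
Q = h + a + b: δQ = √(δh² + δa² + δb²) = √(12900 + 18.5 + 324) = 115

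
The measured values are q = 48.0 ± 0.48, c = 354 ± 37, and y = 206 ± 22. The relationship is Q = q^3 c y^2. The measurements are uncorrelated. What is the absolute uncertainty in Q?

Since Q is a product/quotient, work with relative uncertainties:
  (3·δq/q)² = (3×0.0100)² = 0.000900;  (1·δc/c)² = (1×0.105)² = 0.0109;  (2·δy/y)² = (2×0.107)² = 0.0456
δQ/Q = √(0.0574) = 0.240
Q = 1.66e+12, so δQ = 0.240 × 1.66e+12 = 3.98e+11.

3.98e+11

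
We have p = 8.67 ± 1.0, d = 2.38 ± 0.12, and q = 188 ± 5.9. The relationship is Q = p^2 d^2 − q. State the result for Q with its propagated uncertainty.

Let w = p^2·d^2 = 426. δw/w = √((2·δp/p)² + (2·δd/d)²) = √(0.0532 + 0.0102) = 0.252, so δw = 107.
Q = w − q: δQ = √(δw² + δq²) = √(11500 + 34.8) = 107
Q = 238.

238 ± 107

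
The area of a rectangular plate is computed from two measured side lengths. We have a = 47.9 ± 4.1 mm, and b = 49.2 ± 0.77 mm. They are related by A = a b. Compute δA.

Products/powers → add relative errors in quadrature, weighted by exponent:
  (1·δa/a)² = (1×0.0856)² = 0.00733;  (1·δb/b)² = (1×0.0157)² = 0.000245
δA/A = √(0.00757) = 0.0870
A = 2360 mm^2, so δA = 0.0870 × 2360 = 205 mm^2.

205 mm^2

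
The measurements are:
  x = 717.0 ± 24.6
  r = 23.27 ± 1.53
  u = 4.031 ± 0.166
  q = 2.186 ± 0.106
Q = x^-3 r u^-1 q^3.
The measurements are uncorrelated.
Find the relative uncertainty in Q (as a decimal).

Q is a product of powers, so relative uncertainties combine in quadrature:
  (-3·δx/x)² = (-3×0.0343)² = 0.0106;  (1·δr/r)² = (1×0.0657)² = 0.00432;  (-1·δu/u)² = (-1×0.0412)² = 0.00170;  (3·δq/q)² = (3×0.0485)² = 0.0212
δQ/Q = √(0.0378) = 0.194

0.194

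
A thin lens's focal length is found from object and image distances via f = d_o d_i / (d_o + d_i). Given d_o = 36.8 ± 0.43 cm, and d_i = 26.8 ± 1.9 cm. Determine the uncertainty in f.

∂f/∂d_o = (d_i/(d_o+d_i))² = 0.178;  ∂f/∂d_i = (d_o/(d_o+d_i))² = 0.335
δf = √((∂f/∂d_o · δd_o)² + (∂f/∂d_i · δd_i)²) = √(0.00583 + 0.405) = 0.641 cm

0.641 cm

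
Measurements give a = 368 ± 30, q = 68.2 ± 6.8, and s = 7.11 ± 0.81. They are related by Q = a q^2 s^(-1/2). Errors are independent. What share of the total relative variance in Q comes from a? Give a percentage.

(δQ/Q)² = (1·δa/a)² + (2·δq/q)² + (−½·δs/s)²
  a term: (1×0.0815)² = 0.00665
  q term: (2×0.0997)² = 0.0398
  s term: (-0.5×0.114)² = 0.00324
Total = 0.0497. Share from a = 0.00665/0.0497 = 0.134.

13.4%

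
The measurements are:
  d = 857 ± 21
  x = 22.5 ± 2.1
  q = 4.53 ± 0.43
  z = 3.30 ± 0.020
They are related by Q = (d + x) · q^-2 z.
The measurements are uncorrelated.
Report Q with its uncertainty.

141 ± 27.1

Let u = d + x = 880. δu = √(δd² + δx²) = √(441 + 4.41) = 21.1, so δu/u = 0.0240.
Q is then a monomial in u, q, z:
δQ/Q = √((δu/u)² + (-2·δq/q)² + (1·δz/z)²) = √(0.000576 + 0.0360 + 3.67e-05) = 0.191
Q = 141, so δQ = 0.191 × 141 = 27.1.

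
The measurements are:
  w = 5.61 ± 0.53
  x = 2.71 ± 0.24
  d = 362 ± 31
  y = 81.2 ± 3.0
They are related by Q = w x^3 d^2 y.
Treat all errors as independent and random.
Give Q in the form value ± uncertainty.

Since Q is a product/quotient, work with relative uncertainties:
  (1·δw/w)² = (1×0.0945)² = 0.00893;  (3·δx/x)² = (3×0.0886)² = 0.0706;  (2·δd/d)² = (2×0.0856)² = 0.0293;  (1·δy/y)² = (1×0.0369)² = 0.00136
δQ/Q = √(0.110) = 0.332
Q = 1.19e+09, so δQ = 0.332 × 1.19e+09 = 3.94e+08.

(1.19 ± 0.394) × 10^9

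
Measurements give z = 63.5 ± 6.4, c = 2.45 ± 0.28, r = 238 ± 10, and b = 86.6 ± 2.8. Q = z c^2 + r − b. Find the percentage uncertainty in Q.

18.0%

Let p = z·c^2 = 381. δp/p = √((1·δz/z)² + (2·δc/c)²) = √(0.0102 + 0.0522) = 0.250, so δp = 95.2.
Q = p + r − b: δQ = √(δp² + δr² + δb²) = √(9070 + 100 + 7.84) = 95.8
Q = 533, so δQ/Q = 95.8/533 = 0.180.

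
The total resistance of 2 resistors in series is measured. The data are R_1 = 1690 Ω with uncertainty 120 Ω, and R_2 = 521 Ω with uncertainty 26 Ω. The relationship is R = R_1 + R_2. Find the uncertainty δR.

For a sum/difference, combine absolute errors in quadrature:
  (δR_1)² = 14400;  (δR_2)² = 676
δR = √(15100) = 123 Ω

123 Ω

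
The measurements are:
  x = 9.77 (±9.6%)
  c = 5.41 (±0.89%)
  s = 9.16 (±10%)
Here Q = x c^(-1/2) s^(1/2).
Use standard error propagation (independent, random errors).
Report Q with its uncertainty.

12.7 ± 1.38

Q is a product of powers, so relative uncertainties combine in quadrature:
  (1·δx/x)² = (1×0.0960)² = 0.00922;  (−½·δc/c)² = (-0.5×0.00890)² = 1.98e-05;  (½·δs/s)² = (0.5×0.100)² = 0.00250
δQ/Q = √(0.0117) = 0.108
Q = 12.7, so δQ = 0.108 × 12.7 = 1.38.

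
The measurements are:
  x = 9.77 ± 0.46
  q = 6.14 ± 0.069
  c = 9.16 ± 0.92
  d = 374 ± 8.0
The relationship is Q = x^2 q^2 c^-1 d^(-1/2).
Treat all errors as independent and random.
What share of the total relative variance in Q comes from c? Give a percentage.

51.5%

(δQ/Q)² = (2·δx/x)² + (2·δq/q)² + (-1·δc/c)² + (−½·δd/d)²
  x term: (2×0.0471)² = 0.00887
  q term: (2×0.0112)² = 0.000505
  c term: (-1×0.100)² = 0.0101
  d term: (-0.5×0.0214)² = 0.000114
Total = 0.0196. Share from c = 0.0101/0.0196 = 0.515.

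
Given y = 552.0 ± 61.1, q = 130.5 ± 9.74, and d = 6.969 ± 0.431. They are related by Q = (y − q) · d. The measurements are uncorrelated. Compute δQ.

Let u = y − q = 421.5. δu = √(δy² + δq²) = √(3730 + 94.9) = 61.9, so δu/u = 0.147.
Q is then a monomial in u, d:
δQ/Q = √((δu/u)² + (1·δd/d)²) = √(0.0215 + 0.00382) = 0.159
Q = 2937, so δQ = 0.159 × 2937 = 468.

468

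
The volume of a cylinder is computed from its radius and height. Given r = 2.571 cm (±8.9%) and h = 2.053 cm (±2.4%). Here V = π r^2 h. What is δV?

7.66 cm^3

Since V is a product/quotient, work with relative uncertainties:
  (2·δr/r)² = (2×0.0890)² = 0.0317;  (1·δh/h)² = (1×0.0240)² = 0.000576
δV/V = √(0.0323) = 0.180
V = 42.63 cm^3, so δV = 0.180 × 42.63 = 7.66 cm^3.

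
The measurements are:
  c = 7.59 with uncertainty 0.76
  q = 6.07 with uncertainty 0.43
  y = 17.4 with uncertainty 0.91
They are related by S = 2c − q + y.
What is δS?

Absolute uncertainties add in quadrature for a linear combination:
  (2·δc)² = 2.31;  (δq)² = 0.185;  (δy)² = 0.828
δS = √(3.32) = 1.82

1.82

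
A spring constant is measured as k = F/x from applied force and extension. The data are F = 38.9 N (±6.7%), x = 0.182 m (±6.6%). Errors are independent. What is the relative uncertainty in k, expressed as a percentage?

k is a product of powers, so relative uncertainties combine in quadrature:
  (1·δF/F)² = (1×0.0670)² = 0.00449;  (-1·δx/x)² = (-1×0.0660)² = 0.00436
δk/k = √(0.00885) = 0.0940

9.40%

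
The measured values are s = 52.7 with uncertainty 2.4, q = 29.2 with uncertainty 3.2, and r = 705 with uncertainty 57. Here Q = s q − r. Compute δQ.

Let p = s·q = 1540. δp/p = √((1·δs/s)² + (1·δq/q)²) = √(0.00207 + 0.0120) = 0.119, so δp = 183.
Q = p − r: δQ = √(δp² + δr²) = √(33400 + 3250) = 191

191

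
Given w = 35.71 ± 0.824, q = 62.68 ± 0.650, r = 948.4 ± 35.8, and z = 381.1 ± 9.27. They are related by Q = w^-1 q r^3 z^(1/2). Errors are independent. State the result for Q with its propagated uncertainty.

(2.923 ± 0.341) × 10^10

Q is a product of powers, so relative uncertainties combine in quadrature:
  (-1·δw/w)² = (-1×0.0231)² = 0.000532;  (1·δq/q)² = (1×0.0104)² = 0.000108;  (3·δr/r)² = (3×0.0377)² = 0.0128;  (½·δz/z)² = (0.5×0.0243)² = 0.000148
δQ/Q = √(0.0136) = 0.117
Q = 2.923e+10, so δQ = 0.117 × 2.923e+10 = 3.41e+09.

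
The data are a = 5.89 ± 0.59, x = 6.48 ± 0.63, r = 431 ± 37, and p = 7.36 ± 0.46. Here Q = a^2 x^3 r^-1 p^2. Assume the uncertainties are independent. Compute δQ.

For a monomial Q ∝ a^2, x^3, r^-1, p^2, fractional errors add in quadrature:
  (2·δa/a)² = (2×0.100)² = 0.0401;  (3·δx/x)² = (3×0.0972)² = 0.0851;  (-1·δr/r)² = (-1×0.0858)² = 0.00737;  (2·δp/p)² = (2×0.0625)² = 0.0156
δQ/Q = √(0.148) = 0.385
Q = 1190, so δQ = 0.385 × 1190 = 457.

457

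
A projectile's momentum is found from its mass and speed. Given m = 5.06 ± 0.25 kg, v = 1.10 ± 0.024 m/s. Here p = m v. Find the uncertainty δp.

p is a product of powers, so relative uncertainties combine in quadrature:
  (1·δm/m)² = (1×0.0494)² = 0.00244;  (1·δv/v)² = (1×0.0218)² = 0.000476
δp/p = √(0.00292) = 0.0540
p = 5.57 kg·m/s, so δp = 0.0540 × 5.57 = 0.301 kg·m/s.

0.301 kg·m/s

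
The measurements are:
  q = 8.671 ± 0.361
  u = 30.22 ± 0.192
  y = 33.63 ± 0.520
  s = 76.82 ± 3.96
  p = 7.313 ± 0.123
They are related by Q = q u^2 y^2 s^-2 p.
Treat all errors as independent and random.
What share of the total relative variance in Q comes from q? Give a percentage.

12.6%

(δQ/Q)² = (1·δq/q)² + (2·δu/u)² + (2·δy/y)² + (-2·δs/s)² + (1·δp/p)²
  q term: (1×0.0416)² = 0.00173
  u term: (2×0.00635)² = 0.000161
  y term: (2×0.0155)² = 0.000956
  s term: (-2×0.0515)² = 0.0106
  p term: (1×0.0168)² = 0.000283
Total = 0.0138. Share from q = 0.00173/0.0138 = 0.126.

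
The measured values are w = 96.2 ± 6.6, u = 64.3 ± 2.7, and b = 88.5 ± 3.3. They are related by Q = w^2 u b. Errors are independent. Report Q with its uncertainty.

(5.27 ± 0.781) × 10^7

For a monomial Q ∝ w^2, u, b, fractional errors add in quadrature:
  (2·δw/w)² = (2×0.0686)² = 0.0188;  (1·δu/u)² = (1×0.0420)² = 0.00176;  (1·δb/b)² = (1×0.0373)² = 0.00139
δQ/Q = √(0.0220) = 0.148
Q = 5.27e+07, so δQ = 0.148 × 5.27e+07 = 7.81e+06.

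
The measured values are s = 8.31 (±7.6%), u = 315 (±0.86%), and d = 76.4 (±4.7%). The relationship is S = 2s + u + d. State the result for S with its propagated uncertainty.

408 ± 4.67

Each term contributes (cᵢ δxᵢ)² to (δS)²:
  (2·δs)² = 1.60;  (δu)² = 7.34;  (δd)² = 12.9
δS = √(21.8) = 4.67
S = 408.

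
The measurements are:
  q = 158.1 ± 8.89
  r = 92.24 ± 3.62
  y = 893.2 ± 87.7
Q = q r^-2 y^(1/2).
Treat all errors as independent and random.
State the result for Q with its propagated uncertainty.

Since Q is a product/quotient, work with relative uncertainties:
  (1·δq/q)² = (1×0.0562)² = 0.00316;  (-2·δr/r)² = (-2×0.0392)² = 0.00616;  (½·δy/y)² = (0.5×0.0982)² = 0.00241
δQ/Q = √(0.0117) = 0.108
Q = 0.5554, so δQ = 0.108 × 0.5554 = 0.0602.

0.5554 ± 0.0602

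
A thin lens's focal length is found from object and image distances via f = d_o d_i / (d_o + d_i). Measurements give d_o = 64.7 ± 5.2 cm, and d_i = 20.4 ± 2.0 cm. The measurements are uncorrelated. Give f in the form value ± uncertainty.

∂f/∂d_o = (d_i/(d_o+d_i))² = 0.0575;  ∂f/∂d_i = (d_o/(d_o+d_i))² = 0.578
δf = √((∂f/∂d_o · δd_o)² + (∂f/∂d_i · δd_i)²) = √(0.0893 + 1.34) = 1.19 cm
f = 15.5 cm.

15.5 ± 1.19 cm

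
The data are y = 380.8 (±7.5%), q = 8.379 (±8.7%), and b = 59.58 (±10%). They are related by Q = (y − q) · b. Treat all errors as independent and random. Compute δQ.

2800

Let u = y − q = 372.4. δu = √(δy² + δq²) = √(816 + 0.531) = 28.6, so δu/u = 0.0767.
Q is then a monomial in u, b:
δQ/Q = √((δu/u)² + (1·δb/b)²) = √(0.00588 + 0.0100) = 0.126
Q = 22190, so δQ = 0.126 × 22190 = 2800.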